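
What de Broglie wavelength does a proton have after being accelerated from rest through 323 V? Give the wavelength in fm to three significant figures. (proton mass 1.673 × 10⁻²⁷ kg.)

KE = eV = 1.602 × 10⁻¹⁹ × 323.0 = 5.174 × 10⁻¹⁷ J.
p = √(2mKE) = √(2 × 1.673 × 10⁻²⁷ × 5.174 × 10⁻¹⁷) = 4.161 × 10⁻²² kg·m/s.
λ = h/p = 6.626 × 10⁻³⁴ / 4.161 × 10⁻²² = 1.59 × 10⁻¹² m = 1590 fm.

λ = 1590 fm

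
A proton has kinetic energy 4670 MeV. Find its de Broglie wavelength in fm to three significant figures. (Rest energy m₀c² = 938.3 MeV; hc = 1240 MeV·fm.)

λ = 0.224 fm

Total energy E = KE + m₀c² = 4670 + 938.3 = 5608.3 MeV.
(pc)² = E² − (m₀c²)² = (5608.3)² − (938.3)² = 3.057 × 10⁷ MeV², so pc = 5529 MeV.
λ = hc/(pc) = 1240 MeV·fm / 5529 MeV = 0.224 fm.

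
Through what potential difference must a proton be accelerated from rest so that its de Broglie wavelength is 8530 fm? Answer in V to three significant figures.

p = h/λ = 6.626 × 10⁻³⁴ / 8.530 × 10⁻¹² = 7.768 × 10⁻²³ kg·m/s.
KE = p²/(2m) = 1.803 × 10⁻¹⁸ J.
V = KE/e = 1.803 × 10⁻¹⁸ / (1.602 × 10⁻¹⁹) = 11.3 V.

V = 11.3 V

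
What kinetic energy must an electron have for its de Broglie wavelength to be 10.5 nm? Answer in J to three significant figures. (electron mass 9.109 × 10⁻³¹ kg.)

KE = 2.19 × 10⁻²¹ J

p = h/λ = 6.626 × 10⁻³⁴ / 1.050 × 10⁻⁸ = 6.310 × 10⁻²⁶ kg·m/s.
KE = p²/(2m) = (6.310 × 10⁻²⁶)² / (2 × 9.109 × 10⁻³¹) = 2.186 × 10⁻²¹ J = 2.19 × 10⁻²¹ J.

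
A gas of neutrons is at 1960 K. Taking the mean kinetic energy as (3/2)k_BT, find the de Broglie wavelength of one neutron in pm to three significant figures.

KE = (3/2)k_BT = 1.5 × 1.381 × 10⁻²³ × 1960 = 4.060 × 10⁻²⁰ J.
p = √(2mKE) = √(2 × 1.675 × 10⁻²⁷ × 4.060 × 10⁻²⁰) = 1.166 × 10⁻²³ kg·m/s.
λ = h/p = 5.68 × 10⁻¹¹ m = 56.8 pm.

λ = 56.8 pm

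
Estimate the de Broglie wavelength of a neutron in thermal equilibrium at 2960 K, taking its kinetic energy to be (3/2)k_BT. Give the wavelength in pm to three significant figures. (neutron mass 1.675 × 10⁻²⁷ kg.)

λ = 46.2 pm

KE = (3/2)k_BT = 1.5 × 1.381 × 10⁻²³ × 2960 = 6.132 × 10⁻²⁰ J.
p = √(2mKE) = √(2 × 1.675 × 10⁻²⁷ × 6.132 × 10⁻²⁰) = 1.433 × 10⁻²³ kg·m/s.
λ = h/p = 4.62 × 10⁻¹¹ m = 46.2 pm.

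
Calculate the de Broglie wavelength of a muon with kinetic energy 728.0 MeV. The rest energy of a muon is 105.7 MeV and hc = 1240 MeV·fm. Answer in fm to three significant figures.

Total energy E = KE + m₀c² = 728.0 + 105.7 = 833.7 MeV.
(pc)² = E² − (m₀c²)² = (833.7)² − (105.7)² = 6.839 × 10⁵ MeV², so pc = 827.0 MeV.
λ = hc/(pc) = 1240 MeV·fm / 827.0 MeV = 1.50 fm.

λ = 1.50 fm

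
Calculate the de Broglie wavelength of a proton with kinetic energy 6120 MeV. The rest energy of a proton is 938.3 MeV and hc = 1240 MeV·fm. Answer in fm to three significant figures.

λ = 0.177 fm

Total energy E = KE + m₀c² = 6120 + 938.3 = 7058.3 MeV.
(pc)² = E² − (m₀c²)² = (7058.3)² − (938.3)² = 4.894 × 10⁷ MeV², so pc = 6996 MeV.
λ = hc/(pc) = 1240 MeV·fm / 6996 MeV = 0.177 fm.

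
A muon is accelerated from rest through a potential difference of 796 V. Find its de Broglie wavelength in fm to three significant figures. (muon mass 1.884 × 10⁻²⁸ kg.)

KE = eV = 1.602 × 10⁻¹⁹ × 796.0 = 1.275 × 10⁻¹⁶ J.
p = √(2mKE) = √(2 × 1.884 × 10⁻²⁸ × 1.275 × 10⁻¹⁶) = 2.192 × 10⁻²² kg·m/s.
λ = h/p = 6.626 × 10⁻³⁴ / 2.192 × 10⁻²² = 3.02 × 10⁻¹² m = 3020 fm.

λ = 3020 fm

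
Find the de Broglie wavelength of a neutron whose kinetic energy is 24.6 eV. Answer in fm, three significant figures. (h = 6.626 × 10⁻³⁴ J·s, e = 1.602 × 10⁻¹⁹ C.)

λ = 5770 fm

KE = 24.6 eV = 3.941 × 10⁻¹⁸ J.
p = √(2mKE) = √(2 × 1.675 × 10⁻²⁷ × 3.941 × 10⁻¹⁸) = 1.149 × 10⁻²² kg·m/s.
λ = h/p = 6.626 × 10⁻³⁴ / 1.149 × 10⁻²² = 5.77 × 10⁻¹² m = 5770 fm.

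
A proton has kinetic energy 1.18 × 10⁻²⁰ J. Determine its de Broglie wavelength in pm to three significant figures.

λ = 105 pm

p = √(2mKE) = √(2 × 1.673 × 10⁻²⁷ × 1.180 × 10⁻²⁰) = 6.284 × 10⁻²⁴ kg·m/s.
λ = h/p = 6.626 × 10⁻³⁴ / 6.284 × 10⁻²⁴ = 1.05 × 10⁻¹⁰ m = 105 pm.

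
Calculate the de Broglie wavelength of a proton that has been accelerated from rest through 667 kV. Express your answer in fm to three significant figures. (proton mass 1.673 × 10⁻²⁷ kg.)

KE = eV = 1.602 × 10⁻¹⁹ × 6.670 × 10⁵ = 1.069 × 10⁻¹³ J.
p = √(2mKE) = √(2 × 1.673 × 10⁻²⁷ × 1.069 × 10⁻¹³) = 1.891 × 10⁻²⁰ kg·m/s.
λ = h/p = 6.626 × 10⁻³⁴ / 1.891 × 10⁻²⁰ = 3.50 × 10⁻¹⁴ m = 35.0 fm.

λ = 35.0 fm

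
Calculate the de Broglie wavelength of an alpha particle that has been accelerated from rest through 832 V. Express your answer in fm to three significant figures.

λ = 352 fm

KE = 2eV = 2 × 1.602 × 10⁻¹⁹ × 832.0 = 2.666 × 10⁻¹⁶ J.
p = √(2mKE) = √(2 × 6.645 × 10⁻²⁷ × 2.666 × 10⁻¹⁶) = 1.882 × 10⁻²¹ kg·m/s.
λ = h/p = 6.626 × 10⁻³⁴ / 1.882 × 10⁻²¹ = 3.52 × 10⁻¹³ m = 352 fm.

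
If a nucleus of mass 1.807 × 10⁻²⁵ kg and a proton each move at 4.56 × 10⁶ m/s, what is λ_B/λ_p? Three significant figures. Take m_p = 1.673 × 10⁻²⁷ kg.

λ_B/λ_p = 9.26 × 10⁻³

At fixed v, p = mv so λ = h/(mv) ∝ 1/m.
λ_B/λ_p = m_p/m_B = 1.673 × 10⁻²⁷/1.807 × 10⁻²⁵ = 9.26 × 10⁻³.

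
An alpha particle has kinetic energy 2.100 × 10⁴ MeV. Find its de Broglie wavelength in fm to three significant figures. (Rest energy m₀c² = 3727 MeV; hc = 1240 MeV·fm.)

Total energy E = KE + m₀c² = 2.100 × 10⁴ + 3727 = 24727 MeV.
(pc)² = E² − (m₀c²)² = (24727)² − (3727)² = 5.975 × 10⁸ MeV², so pc = 2.444 × 10⁴ MeV.
λ = hc/(pc) = 1240 MeV·fm / 2.444 × 10⁴ MeV = 0.0507 fm.

λ = 0.0507 fm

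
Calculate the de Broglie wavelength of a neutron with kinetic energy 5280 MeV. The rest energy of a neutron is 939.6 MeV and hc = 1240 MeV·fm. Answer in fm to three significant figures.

λ = 0.202 fm

Total energy E = KE + m₀c² = 5280 + 939.6 = 6219.6 MeV.
(pc)² = E² − (m₀c²)² = (6219.6)² − (939.6)² = 3.780 × 10⁷ MeV², so pc = 6148 MeV.
λ = hc/(pc) = 1240 MeV·fm / 6148 MeV = 0.202 fm.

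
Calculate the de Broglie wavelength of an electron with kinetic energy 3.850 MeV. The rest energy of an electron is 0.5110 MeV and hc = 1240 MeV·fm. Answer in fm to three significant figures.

Total energy E = KE + m₀c² = 3.850 + 0.5110 = 4.3610 MeV.
(pc)² = E² − (m₀c²)² = (4.3610)² − (0.5110)² = 18.76 MeV², so pc = 4.331 MeV.
λ = hc/(pc) = 1240 MeV·fm / 4.331 MeV = 286 fm.

λ = 286 fm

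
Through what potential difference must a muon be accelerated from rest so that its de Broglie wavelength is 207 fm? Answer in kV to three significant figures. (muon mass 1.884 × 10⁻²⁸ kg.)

p = h/λ = 6.626 × 10⁻³⁴ / 2.070 × 10⁻¹³ = 3.201 × 10⁻²¹ kg·m/s.
KE = p²/(2m) = 2.719 × 10⁻¹⁴ J.
V = KE/e = 2.719 × 10⁻¹⁴ / (1.602 × 10⁻¹⁹) = 170 kV.

V = 170 kV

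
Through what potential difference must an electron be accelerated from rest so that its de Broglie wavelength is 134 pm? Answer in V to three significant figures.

p = h/λ = 6.626 × 10⁻³⁴ / 1.340 × 10⁻¹⁰ = 4.945 × 10⁻²⁴ kg·m/s.
KE = p²/(2m) = 1.342 × 10⁻¹⁷ J.
V = KE/e = 1.342 × 10⁻¹⁷ / (1.602 × 10⁻¹⁹) = 83.8 V.

V = 83.8 V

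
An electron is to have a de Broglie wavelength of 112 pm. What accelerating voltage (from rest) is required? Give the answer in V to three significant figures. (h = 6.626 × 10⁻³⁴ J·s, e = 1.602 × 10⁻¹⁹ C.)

V = 120 V

p = h/λ = 6.626 × 10⁻³⁴ / 1.120 × 10⁻¹⁰ = 5.916 × 10⁻²⁴ kg·m/s.
KE = p²/(2m) = 1.921 × 10⁻¹⁷ J.
V = KE/e = 1.921 × 10⁻¹⁷ / (1.602 × 10⁻¹⁹) = 120 V.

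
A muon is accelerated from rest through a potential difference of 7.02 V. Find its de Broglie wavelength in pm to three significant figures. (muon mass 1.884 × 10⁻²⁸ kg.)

KE = eV = 1.602 × 10⁻¹⁹ × 7.020 = 1.125 × 10⁻¹⁸ J.
p = √(2mKE) = √(2 × 1.884 × 10⁻²⁸ × 1.125 × 10⁻¹⁸) = 2.059 × 10⁻²³ kg·m/s.
λ = h/p = 6.626 × 10⁻³⁴ / 2.059 × 10⁻²³ = 3.22 × 10⁻¹¹ m = 32.2 pm.

λ = 32.2 pm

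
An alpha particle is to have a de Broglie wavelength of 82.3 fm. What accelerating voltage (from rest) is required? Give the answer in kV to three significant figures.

V = 15.2 kV

p = h/λ = 6.626 × 10⁻³⁴ / 8.230 × 10⁻¹⁴ = 8.051 × 10⁻²¹ kg·m/s.
KE = p²/(2m) = 4.877 × 10⁻¹⁵ J.
V = KE/2e = 4.877 × 10⁻¹⁵ / (2 × 1.602 × 10⁻¹⁹) = 15.2 kV.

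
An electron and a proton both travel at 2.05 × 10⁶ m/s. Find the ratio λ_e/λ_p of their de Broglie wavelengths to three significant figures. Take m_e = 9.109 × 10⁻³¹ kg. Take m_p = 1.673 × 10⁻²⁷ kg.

At fixed v, p = mv so λ = h/(mv) ∝ 1/m.
λ_e/λ_p = m_p/m_e = 1.673 × 10⁻²⁷/9.109 × 10⁻³¹ = 1840.

λ_e/λ_p = 1840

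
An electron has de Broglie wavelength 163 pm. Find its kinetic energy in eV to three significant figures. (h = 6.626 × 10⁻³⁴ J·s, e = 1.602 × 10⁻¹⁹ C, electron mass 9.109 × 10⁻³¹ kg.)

p = h/λ = 6.626 × 10⁻³⁴ / 1.630 × 10⁻¹⁰ = 4.065 × 10⁻²⁴ kg·m/s.
KE = p²/(2m) = (4.065 × 10⁻²⁴)² / (2 × 9.109 × 10⁻³¹) = 9.070 × 10⁻¹⁸ J = 56.6 eV.

KE = 56.6 eV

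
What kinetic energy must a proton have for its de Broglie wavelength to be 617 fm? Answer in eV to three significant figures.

p = h/λ = 6.626 × 10⁻³⁴ / 6.170 × 10⁻¹³ = 1.074 × 10⁻²¹ kg·m/s.
KE = p²/(2m) = (1.074 × 10⁻²¹)² / (2 × 1.673 × 10⁻²⁷) = 3.447 × 10⁻¹⁶ J = 2150 eV.

KE = 2150 eV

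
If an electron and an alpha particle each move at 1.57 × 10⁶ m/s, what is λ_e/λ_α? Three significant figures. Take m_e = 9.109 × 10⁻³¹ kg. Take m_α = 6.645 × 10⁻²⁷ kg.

λ_e/λ_α = 7290

At fixed v, p = mv so λ = h/(mv) ∝ 1/m.
λ_e/λ_α = m_α/m_e = 6.645 × 10⁻²⁷/9.109 × 10⁻³¹ = 7290.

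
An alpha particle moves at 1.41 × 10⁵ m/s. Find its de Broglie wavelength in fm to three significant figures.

p = mv = 6.645 × 10⁻²⁷ × 1.41 × 10⁵ = 9.369 × 10⁻²² kg·m/s.
λ = h/p = 6.626 × 10⁻³⁴ / 9.369 × 10⁻²² = 7.07 × 10⁻¹³ m = 707 fm.

λ = 707 fm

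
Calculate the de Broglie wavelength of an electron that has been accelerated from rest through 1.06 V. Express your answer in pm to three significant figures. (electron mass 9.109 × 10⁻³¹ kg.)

KE = eV = 1.602 × 10⁻¹⁹ × 1.060 = 1.698 × 10⁻¹⁹ J.
p = √(2mKE) = √(2 × 9.109 × 10⁻³¹ × 1.698 × 10⁻¹⁹) = 5.562 × 10⁻²⁵ kg·m/s.
λ = h/p = 6.626 × 10⁻³⁴ / 5.562 × 10⁻²⁵ = 1.19 × 10⁻⁹ m = 1190 pm.

λ = 1190 pm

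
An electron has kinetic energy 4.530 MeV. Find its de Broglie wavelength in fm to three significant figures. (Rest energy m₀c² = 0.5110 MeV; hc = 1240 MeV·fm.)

λ = 247 fm

Total energy E = KE + m₀c² = 4.530 + 0.5110 = 5.0410 MeV.
(pc)² = E² − (m₀c²)² = (5.0410)² − (0.5110)² = 25.15 MeV², so pc = 5.015 MeV.
λ = hc/(pc) = 1240 MeV·fm / 5.015 MeV = 247 fm.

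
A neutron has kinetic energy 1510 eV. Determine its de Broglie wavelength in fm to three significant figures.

KE = 1510 eV = 2.419 × 10⁻¹⁶ J.
p = √(2mKE) = √(2 × 1.675 × 10⁻²⁷ × 2.419 × 10⁻¹⁶) = 9.002 × 10⁻²² kg·m/s.
λ = h/p = 6.626 × 10⁻³⁴ / 9.002 × 10⁻²² = 7.36 × 10⁻¹³ m = 736 fm.

λ = 736 fm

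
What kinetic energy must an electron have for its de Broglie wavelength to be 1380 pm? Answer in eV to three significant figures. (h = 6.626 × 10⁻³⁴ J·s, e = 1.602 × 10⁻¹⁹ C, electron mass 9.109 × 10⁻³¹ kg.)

KE = 0.790 eV

p = h/λ = 6.626 × 10⁻³⁴ / 1.380 × 10⁻⁹ = 4.801 × 10⁻²⁵ kg·m/s.
KE = p²/(2m) = (4.801 × 10⁻²⁵)² / (2 × 9.109 × 10⁻³¹) = 1.265 × 10⁻¹⁹ J = 0.790 eV.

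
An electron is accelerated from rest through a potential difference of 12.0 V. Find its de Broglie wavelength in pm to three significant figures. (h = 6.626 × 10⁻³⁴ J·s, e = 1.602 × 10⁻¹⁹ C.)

KE = eV = 1.602 × 10⁻¹⁹ × 12.00 = 1.922 × 10⁻¹⁸ J.
p = √(2mKE) = √(2 × 9.109 × 10⁻³¹ × 1.922 × 10⁻¹⁸) = 1.871 × 10⁻²⁴ kg·m/s.
λ = h/p = 6.626 × 10⁻³⁴ / 1.871 × 10⁻²⁴ = 3.54 × 10⁻¹⁰ m = 354 pm.

λ = 354 pm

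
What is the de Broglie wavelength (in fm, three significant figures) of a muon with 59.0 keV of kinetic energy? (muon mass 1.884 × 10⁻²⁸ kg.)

λ = 351 fm

KE = 59.0 keV = 9.452 × 10⁻¹⁵ J.
p = √(2mKE) = √(2 × 1.884 × 10⁻²⁸ × 9.452 × 10⁻¹⁵) = 1.887 × 10⁻²¹ kg·m/s.
λ = h/p = 6.626 × 10⁻³⁴ / 1.887 × 10⁻²¹ = 3.51 × 10⁻¹³ m = 351 fm.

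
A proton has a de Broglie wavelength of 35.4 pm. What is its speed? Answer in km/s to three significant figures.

p = h/λ = 6.626 × 10⁻³⁴ / 3.540 × 10⁻¹¹ = 1.872 × 10⁻²³ kg·m/s.
v = p/m = 1.872 × 10⁻²³ / 1.673 × 10⁻²⁷ = 1.12 × 10⁴ m/s = 11.2 km/s.

v = 11.2 km/s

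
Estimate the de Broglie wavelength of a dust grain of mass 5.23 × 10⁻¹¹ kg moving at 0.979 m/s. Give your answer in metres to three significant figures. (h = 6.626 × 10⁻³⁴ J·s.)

λ = 1.29 × 10⁻²³ m

p = mv = 5.23 × 10⁻¹¹ × 0.979 = 5.120 × 10⁻¹¹ kg·m/s.
λ = h/p = 6.626 × 10⁻³⁴ / 5.120 × 10⁻¹¹ = 1.29 × 10⁻²³ m.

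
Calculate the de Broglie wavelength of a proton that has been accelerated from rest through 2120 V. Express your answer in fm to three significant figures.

KE = eV = 1.602 × 10⁻¹⁹ × 2120 = 3.396 × 10⁻¹⁶ J.
p = √(2mKE) = √(2 × 1.673 × 10⁻²⁷ × 3.396 × 10⁻¹⁶) = 1.066 × 10⁻²¹ kg·m/s.
λ = h/p = 6.626 × 10⁻³⁴ / 1.066 × 10⁻²¹ = 6.22 × 10⁻¹³ m = 622 fm.

λ = 622 fm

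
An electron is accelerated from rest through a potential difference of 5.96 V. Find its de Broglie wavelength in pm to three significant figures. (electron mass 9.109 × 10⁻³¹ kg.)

KE = eV = 1.602 × 10⁻¹⁹ × 5.960 = 9.548 × 10⁻¹⁹ J.
p = √(2mKE) = √(2 × 9.109 × 10⁻³¹ × 9.548 × 10⁻¹⁹) = 1.319 × 10⁻²⁴ kg·m/s.
λ = h/p = 6.626 × 10⁻³⁴ / 1.319 × 10⁻²⁴ = 5.02 × 10⁻¹⁰ m = 502 pm.

λ = 502 pm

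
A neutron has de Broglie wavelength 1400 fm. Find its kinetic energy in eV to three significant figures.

p = h/λ = 6.626 × 10⁻³⁴ / 1.400 × 10⁻¹² = 4.733 × 10⁻²² kg·m/s.
KE = p²/(2m) = (4.733 × 10⁻²²)² / (2 × 1.675 × 10⁻²⁷) = 6.687 × 10⁻¹⁷ J = 417 eV.

KE = 417 eV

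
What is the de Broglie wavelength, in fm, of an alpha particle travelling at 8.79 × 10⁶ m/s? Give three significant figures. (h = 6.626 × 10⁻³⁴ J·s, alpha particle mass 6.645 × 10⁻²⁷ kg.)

p = mv = 6.645 × 10⁻²⁷ × 8.79 × 10⁶ = 5.841 × 10⁻²⁰ kg·m/s.
λ = h/p = 6.626 × 10⁻³⁴ / 5.841 × 10⁻²⁰ = 1.13 × 10⁻¹⁴ m = 11.3 fm.

λ = 11.3 fm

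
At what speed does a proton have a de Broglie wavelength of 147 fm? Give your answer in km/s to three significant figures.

v = 2690 km/s

p = h/λ = 6.626 × 10⁻³⁴ / 1.470 × 10⁻¹³ = 4.507 × 10⁻²¹ kg·m/s.
v = p/m = 4.507 × 10⁻²¹ / 1.673 × 10⁻²⁷ = 2.69 × 10⁶ m/s = 2690 km/s.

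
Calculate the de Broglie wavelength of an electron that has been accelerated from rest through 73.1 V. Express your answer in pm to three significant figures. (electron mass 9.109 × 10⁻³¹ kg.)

KE = eV = 1.602 × 10⁻¹⁹ × 73.10 = 1.171 × 10⁻¹⁷ J.
p = √(2mKE) = √(2 × 9.109 × 10⁻³¹ × 1.171 × 10⁻¹⁷) = 4.619 × 10⁻²⁴ kg·m/s.
λ = h/p = 6.626 × 10⁻³⁴ / 4.619 × 10⁻²⁴ = 1.43 × 10⁻¹⁰ m = 143 pm.

λ = 143 pm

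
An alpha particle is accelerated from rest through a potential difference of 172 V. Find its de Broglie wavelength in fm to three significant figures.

λ = 774 fm

KE = 2eV = 2 × 1.602 × 10⁻¹⁹ × 172.0 = 5.511 × 10⁻¹⁷ J.
p = √(2mKE) = √(2 × 6.645 × 10⁻²⁷ × 5.511 × 10⁻¹⁷) = 8.558 × 10⁻²² kg·m/s.
λ = h/p = 6.626 × 10⁻³⁴ / 8.558 × 10⁻²² = 7.74 × 10⁻¹³ m = 774 fm.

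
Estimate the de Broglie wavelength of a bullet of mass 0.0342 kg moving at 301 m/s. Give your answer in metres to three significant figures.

p = mv = 0.0342 × 301 = 1.029 × 10¹ kg·m/s.
λ = h/p = 6.626 × 10⁻³⁴ / 1.029 × 10¹ = 6.44 × 10⁻³⁵ m.

λ = 6.44 × 10⁻³⁵ m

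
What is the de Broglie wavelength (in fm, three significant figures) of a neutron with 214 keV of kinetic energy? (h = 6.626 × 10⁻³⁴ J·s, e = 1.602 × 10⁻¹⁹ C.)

λ = 61.8 fm

KE = 214 keV = 3.428 × 10⁻¹⁴ J.
p = √(2mKE) = √(2 × 1.675 × 10⁻²⁷ × 3.428 × 10⁻¹⁴) = 1.072 × 10⁻²⁰ kg·m/s.
λ = h/p = 6.626 × 10⁻³⁴ / 1.072 × 10⁻²⁰ = 6.18 × 10⁻¹⁴ m = 61.8 fm.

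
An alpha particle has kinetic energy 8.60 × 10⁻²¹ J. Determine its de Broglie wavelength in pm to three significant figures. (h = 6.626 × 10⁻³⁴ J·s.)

p = √(2mKE) = √(2 × 6.645 × 10⁻²⁷ × 8.600 × 10⁻²¹) = 1.069 × 10⁻²³ kg·m/s.
λ = h/p = 6.626 × 10⁻³⁴ / 1.069 × 10⁻²³ = 6.20 × 10⁻¹¹ m = 62.0 pm.

λ = 62.0 pm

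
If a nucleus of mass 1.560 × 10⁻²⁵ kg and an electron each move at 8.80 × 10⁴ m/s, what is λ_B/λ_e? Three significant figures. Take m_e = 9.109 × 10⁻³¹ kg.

At fixed v, p = mv so λ = h/(mv) ∝ 1/m.
λ_B/λ_e = m_e/m_B = 9.109 × 10⁻³¹/1.560 × 10⁻²⁵ = 5.84 × 10⁻⁶.

λ_B/λ_e = 5.84 × 10⁻⁶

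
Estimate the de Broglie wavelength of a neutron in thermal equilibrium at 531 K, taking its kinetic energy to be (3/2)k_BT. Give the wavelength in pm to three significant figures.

KE = (3/2)k_BT = 1.5 × 1.381 × 10⁻²³ × 531 = 1.100 × 10⁻²⁰ J.
p = √(2mKE) = √(2 × 1.675 × 10⁻²⁷ × 1.100 × 10⁻²⁰) = 6.070 × 10⁻²⁴ kg·m/s.
λ = h/p = 1.09 × 10⁻¹⁰ m = 109 pm.

λ = 109 pm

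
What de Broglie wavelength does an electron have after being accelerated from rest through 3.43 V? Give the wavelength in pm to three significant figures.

λ = 662 pm

KE = eV = 1.602 × 10⁻¹⁹ × 3.430 = 5.495 × 10⁻¹⁹ J.
p = √(2mKE) = √(2 × 9.109 × 10⁻³¹ × 5.495 × 10⁻¹⁹) = 1.001 × 10⁻²⁴ kg·m/s.
λ = h/p = 6.626 × 10⁻³⁴ / 1.001 × 10⁻²⁴ = 6.62 × 10⁻¹⁰ m = 662 pm.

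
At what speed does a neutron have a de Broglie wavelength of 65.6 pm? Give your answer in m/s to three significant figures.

p = h/λ = 6.626 × 10⁻³⁴ / 6.560 × 10⁻¹¹ = 1.010 × 10⁻²³ kg·m/s.
v = p/m = 1.010 × 10⁻²³ / 1.675 × 10⁻²⁷ = 6.03 × 10³ m/s = 6030 m/s.

v = 6030 m/s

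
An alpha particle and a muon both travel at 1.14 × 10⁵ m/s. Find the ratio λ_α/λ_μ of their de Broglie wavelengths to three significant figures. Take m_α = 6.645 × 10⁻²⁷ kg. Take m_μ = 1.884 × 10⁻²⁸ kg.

At fixed v, p = mv so λ = h/(mv) ∝ 1/m.
λ_α/λ_μ = m_μ/m_α = 1.884 × 10⁻²⁸/6.645 × 10⁻²⁷ = 0.0284.

λ_α/λ_μ = 0.0284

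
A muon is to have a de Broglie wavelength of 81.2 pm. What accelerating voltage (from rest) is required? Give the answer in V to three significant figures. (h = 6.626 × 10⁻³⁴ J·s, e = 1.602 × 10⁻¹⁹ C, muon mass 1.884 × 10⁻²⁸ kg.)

V = 1.10 V

p = h/λ = 6.626 × 10⁻³⁴ / 8.120 × 10⁻¹¹ = 8.160 × 10⁻²⁴ kg·m/s.
KE = p²/(2m) = 1.767 × 10⁻¹⁹ J.
V = KE/e = 1.767 × 10⁻¹⁹ / (1.602 × 10⁻¹⁹) = 1.10 V.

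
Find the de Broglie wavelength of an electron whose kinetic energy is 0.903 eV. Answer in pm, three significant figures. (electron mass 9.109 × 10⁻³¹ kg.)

KE = 0.903 eV = 1.447 × 10⁻¹⁹ J.
p = √(2mKE) = √(2 × 9.109 × 10⁻³¹ × 1.447 × 10⁻¹⁹) = 5.134 × 10⁻²⁵ kg·m/s.
λ = h/p = 6.626 × 10⁻³⁴ / 5.134 × 10⁻²⁵ = 1.29 × 10⁻⁹ m = 1290 pm.

λ = 1290 pm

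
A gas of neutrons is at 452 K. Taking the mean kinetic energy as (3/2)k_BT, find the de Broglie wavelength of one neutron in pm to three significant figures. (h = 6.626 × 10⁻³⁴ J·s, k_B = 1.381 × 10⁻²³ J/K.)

λ = 118 pm

KE = (3/2)k_BT = 1.5 × 1.381 × 10⁻²³ × 452 = 9.363 × 10⁻²¹ J.
p = √(2mKE) = √(2 × 1.675 × 10⁻²⁷ × 9.363 × 10⁻²¹) = 5.601 × 10⁻²⁴ kg·m/s.
λ = h/p = 1.18 × 10⁻¹⁰ m = 118 pm.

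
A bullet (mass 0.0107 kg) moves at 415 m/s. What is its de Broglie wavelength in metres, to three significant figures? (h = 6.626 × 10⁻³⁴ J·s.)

λ = 1.49 × 10⁻³⁴ m

p = mv = 0.0107 × 415 = 4.441 kg·m/s.
λ = h/p = 6.626 × 10⁻³⁴ / 4.441 = 1.49 × 10⁻³⁴ m.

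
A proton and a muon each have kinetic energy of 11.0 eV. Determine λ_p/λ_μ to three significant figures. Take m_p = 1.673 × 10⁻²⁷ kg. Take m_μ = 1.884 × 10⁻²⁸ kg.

At fixed KE, p = √(2mKE) so λ = h/p ∝ 1/√m.
λ_p/λ_μ = √(m_μ/m_p) = √(1.884 × 10⁻²⁸/1.673 × 10⁻²⁷) = √(0.1126) = 0.336.

λ_p/λ_μ = 0.336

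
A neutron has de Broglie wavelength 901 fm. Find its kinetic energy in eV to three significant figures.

KE = 1010 eV

p = h/λ = 6.626 × 10⁻³⁴ / 9.010 × 10⁻¹³ = 7.354 × 10⁻²² kg·m/s.
KE = p²/(2m) = (7.354 × 10⁻²²)² / (2 × 1.675 × 10⁻²⁷) = 1.614 × 10⁻¹⁶ J = 1010 eV.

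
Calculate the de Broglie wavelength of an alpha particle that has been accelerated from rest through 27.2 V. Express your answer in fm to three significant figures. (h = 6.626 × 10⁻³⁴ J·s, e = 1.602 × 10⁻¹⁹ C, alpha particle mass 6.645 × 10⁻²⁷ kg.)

λ = 1950 fm

KE = 2eV = 2 × 1.602 × 10⁻¹⁹ × 27.20 = 8.715 × 10⁻¹⁸ J.
p = √(2mKE) = √(2 × 6.645 × 10⁻²⁷ × 8.715 × 10⁻¹⁸) = 3.403 × 10⁻²² kg·m/s.
λ = h/p = 6.626 × 10⁻³⁴ / 3.403 × 10⁻²² = 1.95 × 10⁻¹² m = 1950 fm.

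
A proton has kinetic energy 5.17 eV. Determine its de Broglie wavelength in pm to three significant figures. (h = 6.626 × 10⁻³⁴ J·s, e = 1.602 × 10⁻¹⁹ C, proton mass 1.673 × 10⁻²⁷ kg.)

KE = 5.17 eV = 8.282 × 10⁻¹⁹ J.
p = √(2mKE) = √(2 × 1.673 × 10⁻²⁷ × 8.282 × 10⁻¹⁹) = 5.264 × 10⁻²³ kg·m/s.
λ = h/p = 6.626 × 10⁻³⁴ / 5.264 × 10⁻²³ = 1.26 × 10⁻¹¹ m = 12.6 pm.

λ = 12.6 pm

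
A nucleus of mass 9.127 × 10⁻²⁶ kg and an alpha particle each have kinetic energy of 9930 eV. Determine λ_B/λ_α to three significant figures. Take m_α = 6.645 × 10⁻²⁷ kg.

λ_B/λ_α = 0.270

At fixed KE, p = √(2mKE) so λ = h/p ∝ 1/√m.
λ_B/λ_α = √(m_α/m_B) = √(6.645 × 10⁻²⁷/9.127 × 10⁻²⁶) = √(0.07281) = 0.270.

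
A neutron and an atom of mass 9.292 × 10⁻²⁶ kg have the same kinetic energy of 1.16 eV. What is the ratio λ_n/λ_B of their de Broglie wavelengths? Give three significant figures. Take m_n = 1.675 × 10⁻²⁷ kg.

λ_n/λ_B = 7.45

At fixed KE, p = √(2mKE) so λ = h/p ∝ 1/√m.
λ_n/λ_B = √(m_B/m_n) = √(9.292 × 10⁻²⁶/1.675 × 10⁻²⁷) = √(55.47) = 7.45.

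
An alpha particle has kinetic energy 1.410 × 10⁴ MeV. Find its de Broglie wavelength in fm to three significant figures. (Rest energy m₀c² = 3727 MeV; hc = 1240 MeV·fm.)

λ = 0.0711 fm

Total energy E = KE + m₀c² = 1.410 × 10⁴ + 3727 = 17827 MeV.
(pc)² = E² − (m₀c²)² = (17827)² − (3727)² = 3.039 × 10⁸ MeV², so pc = 1.743 × 10⁴ MeV.
λ = hc/(pc) = 1240 MeV·fm / 1.743 × 10⁴ MeV = 0.0711 fm.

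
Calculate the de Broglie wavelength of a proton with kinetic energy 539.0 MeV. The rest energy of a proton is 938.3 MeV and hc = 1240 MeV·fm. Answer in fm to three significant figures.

Total energy E = KE + m₀c² = 539.0 + 938.3 = 1477.3 MeV.
(pc)² = E² − (m₀c²)² = (1477.3)² − (938.3)² = 1.302 × 10⁶ MeV², so pc = 1141 MeV.
λ = hc/(pc) = 1240 MeV·fm / 1141 MeV = 1.09 fm.

λ = 1.09 fm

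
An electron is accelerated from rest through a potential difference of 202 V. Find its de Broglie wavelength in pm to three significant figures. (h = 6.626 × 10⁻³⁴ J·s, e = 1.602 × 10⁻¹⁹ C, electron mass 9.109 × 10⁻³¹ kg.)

λ = 86.3 pm

KE = eV = 1.602 × 10⁻¹⁹ × 202.0 = 3.236 × 10⁻¹⁷ J.
p = √(2mKE) = √(2 × 9.109 × 10⁻³¹ × 3.236 × 10⁻¹⁷) = 7.678 × 10⁻²⁴ kg·m/s.
λ = h/p = 6.626 × 10⁻³⁴ / 7.678 × 10⁻²⁴ = 8.63 × 10⁻¹¹ m = 86.3 pm.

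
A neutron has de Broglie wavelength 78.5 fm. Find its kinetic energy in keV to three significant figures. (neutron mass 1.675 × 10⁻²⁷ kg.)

p = h/λ = 6.626 × 10⁻³⁴ / 7.850 × 10⁻¹⁴ = 8.441 × 10⁻²¹ kg·m/s.
KE = p²/(2m) = (8.441 × 10⁻²¹)² / (2 × 1.675 × 10⁻²⁷) = 2.127 × 10⁻¹⁴ J = 133 keV.

KE = 133 keV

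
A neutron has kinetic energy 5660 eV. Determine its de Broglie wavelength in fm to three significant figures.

λ = 380 fm

KE = 5660 eV = 9.067 × 10⁻¹⁶ J.
p = √(2mKE) = √(2 × 1.675 × 10⁻²⁷ × 9.067 × 10⁻¹⁶) = 1.743 × 10⁻²¹ kg·m/s.
λ = h/p = 6.626 × 10⁻³⁴ / 1.743 × 10⁻²¹ = 3.80 × 10⁻¹³ m = 380 fm.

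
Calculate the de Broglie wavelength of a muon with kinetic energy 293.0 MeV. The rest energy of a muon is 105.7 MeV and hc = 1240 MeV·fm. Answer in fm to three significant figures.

λ = 3.23 fm

Total energy E = KE + m₀c² = 293.0 + 105.7 = 398.7 MeV.
(pc)² = E² − (m₀c²)² = (398.7)² − (105.7)² = 1.478 × 10⁵ MeV², so pc = 384.4 MeV.
λ = hc/(pc) = 1240 MeV·fm / 384.4 MeV = 3.23 fm.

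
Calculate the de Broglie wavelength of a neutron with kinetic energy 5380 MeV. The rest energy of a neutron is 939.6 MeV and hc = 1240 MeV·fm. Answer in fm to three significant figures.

λ = 0.198 fm

Total energy E = KE + m₀c² = 5380 + 939.6 = 6319.6 MeV.
(pc)² = E² − (m₀c²)² = (6319.6)² − (939.6)² = 3.905 × 10⁷ MeV², so pc = 6249 MeV.
λ = hc/(pc) = 1240 MeV·fm / 6249 MeV = 0.198 fm.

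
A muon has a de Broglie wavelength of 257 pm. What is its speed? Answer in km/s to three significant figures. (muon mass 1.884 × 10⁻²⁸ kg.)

v = 13.7 km/s

p = h/λ = 6.626 × 10⁻³⁴ / 2.570 × 10⁻¹⁰ = 2.578 × 10⁻²⁴ kg·m/s.
v = p/m = 2.578 × 10⁻²⁴ / 1.884 × 10⁻²⁸ = 1.37 × 10⁴ m/s = 13.7 km/s.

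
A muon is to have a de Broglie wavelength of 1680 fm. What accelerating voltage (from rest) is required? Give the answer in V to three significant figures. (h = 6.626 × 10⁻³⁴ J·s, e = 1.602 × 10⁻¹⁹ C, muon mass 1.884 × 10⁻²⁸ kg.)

V = 2580 V

p = h/λ = 6.626 × 10⁻³⁴ / 1.680 × 10⁻¹² = 3.944 × 10⁻²² kg·m/s.
KE = p²/(2m) = 4.128 × 10⁻¹⁶ J.
V = KE/e = 4.128 × 10⁻¹⁶ / (1.602 × 10⁻¹⁹) = 2580 V.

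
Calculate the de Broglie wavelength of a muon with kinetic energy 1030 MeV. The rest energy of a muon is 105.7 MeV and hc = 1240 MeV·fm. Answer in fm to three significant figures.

λ = 1.10 fm

Total energy E = KE + m₀c² = 1030 + 105.7 = 1135.7 MeV.
(pc)² = E² − (m₀c²)² = (1135.7)² − (105.7)² = 1.279 × 10⁶ MeV², so pc = 1131 MeV.
λ = hc/(pc) = 1240 MeV·fm / 1131 MeV = 1.10 fm.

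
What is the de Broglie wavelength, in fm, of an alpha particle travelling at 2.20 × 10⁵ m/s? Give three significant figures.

λ = 453 fm

p = mv = 6.645 × 10⁻²⁷ × 2.20 × 10⁵ = 1.462 × 10⁻²¹ kg·m/s.
λ = h/p = 6.626 × 10⁻³⁴ / 1.462 × 10⁻²¹ = 4.53 × 10⁻¹³ m = 453 fm.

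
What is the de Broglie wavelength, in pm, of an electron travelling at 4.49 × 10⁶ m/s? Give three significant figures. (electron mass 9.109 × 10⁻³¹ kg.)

p = mv = 9.109 × 10⁻³¹ × 4.49 × 10⁶ = 4.090 × 10⁻²⁴ kg·m/s.
λ = h/p = 6.626 × 10⁻³⁴ / 4.090 × 10⁻²⁴ = 1.62 × 10⁻¹⁰ m = 162 pm.

λ = 162 pm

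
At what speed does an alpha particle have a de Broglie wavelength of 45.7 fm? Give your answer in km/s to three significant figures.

v = 2180 km/s

p = h/λ = 6.626 × 10⁻³⁴ / 4.570 × 10⁻¹⁴ = 1.450 × 10⁻²⁰ kg·m/s.
v = p/m = 1.450 × 10⁻²⁰ / 6.645 × 10⁻²⁷ = 2.18 × 10⁶ m/s = 2180 km/s.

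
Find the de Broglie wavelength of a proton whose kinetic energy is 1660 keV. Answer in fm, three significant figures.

λ = 22.2 fm

KE = 1660 keV = 2.659 × 10⁻¹³ J.
p = √(2mKE) = √(2 × 1.673 × 10⁻²⁷ × 2.659 × 10⁻¹³) = 2.983 × 10⁻²⁰ kg·m/s.
λ = h/p = 6.626 × 10⁻³⁴ / 2.983 × 10⁻²⁰ = 2.22 × 10⁻¹⁴ m = 22.2 fm.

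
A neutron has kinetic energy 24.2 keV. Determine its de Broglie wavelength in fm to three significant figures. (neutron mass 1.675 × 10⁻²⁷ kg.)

λ = 184 fm

KE = 24.2 keV = 3.877 × 10⁻¹⁵ J.
p = √(2mKE) = √(2 × 1.675 × 10⁻²⁷ × 3.877 × 10⁻¹⁵) = 3.604 × 10⁻²¹ kg·m/s.
λ = h/p = 6.626 × 10⁻³⁴ / 3.604 × 10⁻²¹ = 1.84 × 10⁻¹³ m = 184 fm.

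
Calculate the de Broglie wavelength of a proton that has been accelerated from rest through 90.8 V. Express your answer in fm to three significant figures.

KE = eV = 1.602 × 10⁻¹⁹ × 90.80 = 1.455 × 10⁻¹⁷ J.
p = √(2mKE) = √(2 × 1.673 × 10⁻²⁷ × 1.455 × 10⁻¹⁷) = 2.206 × 10⁻²² kg·m/s.
λ = h/p = 6.626 × 10⁻³⁴ / 2.206 × 10⁻²² = 3.00 × 10⁻¹² m = 3000 fm.

λ = 3000 fm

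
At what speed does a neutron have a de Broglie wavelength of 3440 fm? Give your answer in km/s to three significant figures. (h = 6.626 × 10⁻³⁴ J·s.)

p = h/λ = 6.626 × 10⁻³⁴ / 3.440 × 10⁻¹² = 1.926 × 10⁻²² kg·m/s.
v = p/m = 1.926 × 10⁻²² / 1.675 × 10⁻²⁷ = 1.15 × 10⁵ m/s = 115 km/s.

v = 115 km/s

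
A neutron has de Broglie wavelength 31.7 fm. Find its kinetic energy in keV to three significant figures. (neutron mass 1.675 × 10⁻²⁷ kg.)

KE = 814 keV

p = h/λ = 6.626 × 10⁻³⁴ / 3.170 × 10⁻¹⁴ = 2.090 × 10⁻²⁰ kg·m/s.
KE = p²/(2m) = (2.090 × 10⁻²⁰)² / (2 × 1.675 × 10⁻²⁷) = 1.304 × 10⁻¹³ J = 814 keV.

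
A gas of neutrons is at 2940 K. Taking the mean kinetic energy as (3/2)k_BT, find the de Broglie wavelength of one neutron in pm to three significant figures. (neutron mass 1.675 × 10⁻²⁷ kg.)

KE = (3/2)k_BT = 1.5 × 1.381 × 10⁻²³ × 2940 = 6.090 × 10⁻²⁰ J.
p = √(2mKE) = √(2 × 1.675 × 10⁻²⁷ × 6.090 × 10⁻²⁰) = 1.428 × 10⁻²³ kg·m/s.
λ = h/p = 4.64 × 10⁻¹¹ m = 46.4 pm.

λ = 46.4 pm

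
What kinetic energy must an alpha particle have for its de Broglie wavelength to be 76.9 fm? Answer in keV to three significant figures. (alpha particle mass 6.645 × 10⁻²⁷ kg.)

p = h/λ = 6.626 × 10⁻³⁴ / 7.690 × 10⁻¹⁴ = 8.616 × 10⁻²¹ kg·m/s.
KE = p²/(2m) = (8.616 × 10⁻²¹)² / (2 × 6.645 × 10⁻²⁷) = 5.586 × 10⁻¹⁵ J = 34.9 keV.

KE = 34.9 keV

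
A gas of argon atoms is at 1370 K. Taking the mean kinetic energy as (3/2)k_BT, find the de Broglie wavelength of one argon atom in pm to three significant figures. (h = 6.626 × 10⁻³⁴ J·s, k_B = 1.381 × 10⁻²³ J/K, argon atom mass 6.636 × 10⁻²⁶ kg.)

KE = (3/2)k_BT = 1.5 × 1.381 × 10⁻²³ × 1370 = 2.838 × 10⁻²⁰ J.
p = √(2mKE) = √(2 × 6.636 × 10⁻²⁶ × 2.838 × 10⁻²⁰) = 6.137 × 10⁻²³ kg·m/s.
λ = h/p = 1.08 × 10⁻¹¹ m = 10.8 pm.

λ = 10.8 pm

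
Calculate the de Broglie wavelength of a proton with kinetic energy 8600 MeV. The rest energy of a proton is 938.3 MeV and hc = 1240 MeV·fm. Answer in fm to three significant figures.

Total energy E = KE + m₀c² = 8600 + 938.3 = 9538.3 MeV.
(pc)² = E² − (m₀c²)² = (9538.3)² − (938.3)² = 9.010 × 10⁷ MeV², so pc = 9492 MeV.
λ = hc/(pc) = 1240 MeV·fm / 9492 MeV = 0.131 fm.

λ = 0.131 fm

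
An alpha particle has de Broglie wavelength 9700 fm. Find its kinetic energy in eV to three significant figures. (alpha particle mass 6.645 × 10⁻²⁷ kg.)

p = h/λ = 6.626 × 10⁻³⁴ / 9.700 × 10⁻¹² = 6.831 × 10⁻²³ kg·m/s.
KE = p²/(2m) = (6.831 × 10⁻²³)² / (2 × 6.645 × 10⁻²⁷) = 3.511 × 10⁻¹⁹ J = 2.19 eV.

KE = 2.19 eV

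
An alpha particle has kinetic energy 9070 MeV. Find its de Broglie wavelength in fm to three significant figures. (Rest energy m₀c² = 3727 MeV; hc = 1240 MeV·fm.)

λ = 0.101 fm

Total energy E = KE + m₀c² = 9070 + 3727 = 12797 MeV.
(pc)² = E² − (m₀c²)² = (12797)² − (3727)² = 1.499 × 10⁸ MeV², so pc = 1.224 × 10⁴ MeV.
λ = hc/(pc) = 1240 MeV·fm / 1.224 × 10⁴ MeV = 0.101 fm.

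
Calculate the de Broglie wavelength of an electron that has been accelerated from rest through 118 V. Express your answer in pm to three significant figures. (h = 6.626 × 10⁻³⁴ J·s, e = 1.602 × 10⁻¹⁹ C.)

KE = eV = 1.602 × 10⁻¹⁹ × 118.0 = 1.890 × 10⁻¹⁷ J.
p = √(2mKE) = √(2 × 9.109 × 10⁻³¹ × 1.890 × 10⁻¹⁷) = 5.868 × 10⁻²⁴ kg·m/s.
λ = h/p = 6.626 × 10⁻³⁴ / 5.868 × 10⁻²⁴ = 1.13 × 10⁻¹⁰ m = 113 pm.

λ = 113 pm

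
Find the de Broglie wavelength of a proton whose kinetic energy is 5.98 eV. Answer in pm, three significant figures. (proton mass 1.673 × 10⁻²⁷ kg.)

λ = 11.7 pm

KE = 5.98 eV = 9.580 × 10⁻¹⁹ J.
p = √(2mKE) = √(2 × 1.673 × 10⁻²⁷ × 9.580 × 10⁻¹⁹) = 5.662 × 10⁻²³ kg·m/s.
λ = h/p = 6.626 × 10⁻³⁴ / 5.662 × 10⁻²³ = 1.17 × 10⁻¹¹ m = 11.7 pm.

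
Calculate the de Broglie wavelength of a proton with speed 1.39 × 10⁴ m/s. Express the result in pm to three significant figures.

p = mv = 1.673 × 10⁻²⁷ × 1.39 × 10⁴ = 2.325 × 10⁻²³ kg·m/s.
λ = h/p = 6.626 × 10⁻³⁴ / 2.325 × 10⁻²³ = 2.85 × 10⁻¹¹ m = 28.5 pm.

λ = 28.5 pm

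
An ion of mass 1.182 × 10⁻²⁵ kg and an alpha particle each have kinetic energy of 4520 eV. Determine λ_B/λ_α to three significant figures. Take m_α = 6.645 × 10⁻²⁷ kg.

At fixed KE, p = √(2mKE) so λ = h/p ∝ 1/√m.
λ_B/λ_α = √(m_α/m_B) = √(6.645 × 10⁻²⁷/1.182 × 10⁻²⁵) = √(0.05622) = 0.237.

λ_B/λ_α = 0.237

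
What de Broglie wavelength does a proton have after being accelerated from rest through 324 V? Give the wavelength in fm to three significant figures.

λ = 1590 fm

KE = eV = 1.602 × 10⁻¹⁹ × 324.0 = 5.190 × 10⁻¹⁷ J.
p = √(2mKE) = √(2 × 1.673 × 10⁻²⁷ × 5.190 × 10⁻¹⁷) = 4.167 × 10⁻²² kg·m/s.
λ = h/p = 6.626 × 10⁻³⁴ / 4.167 × 10⁻²² = 1.59 × 10⁻¹² m = 1590 fm.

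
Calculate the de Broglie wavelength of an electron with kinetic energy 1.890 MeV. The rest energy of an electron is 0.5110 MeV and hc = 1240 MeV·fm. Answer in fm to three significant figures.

Total energy E = KE + m₀c² = 1.890 + 0.5110 = 2.4010 MeV.
(pc)² = E² − (m₀c²)² = (2.4010)² − (0.5110)² = 5.504 MeV², so pc = 2.346 MeV.
λ = hc/(pc) = 1240 MeV·fm / 2.346 MeV = 529 fm.

λ = 529 fm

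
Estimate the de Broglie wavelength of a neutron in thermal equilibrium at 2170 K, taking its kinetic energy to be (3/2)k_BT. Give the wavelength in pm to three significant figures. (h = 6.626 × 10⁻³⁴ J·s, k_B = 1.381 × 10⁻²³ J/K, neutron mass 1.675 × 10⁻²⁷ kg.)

KE = (3/2)k_BT = 1.5 × 1.381 × 10⁻²³ × 2170 = 4.495 × 10⁻²⁰ J.
p = √(2mKE) = √(2 × 1.675 × 10⁻²⁷ × 4.495 × 10⁻²⁰) = 1.227 × 10⁻²³ kg·m/s.
λ = h/p = 5.40 × 10⁻¹¹ m = 54.0 pm.

λ = 54.0 pm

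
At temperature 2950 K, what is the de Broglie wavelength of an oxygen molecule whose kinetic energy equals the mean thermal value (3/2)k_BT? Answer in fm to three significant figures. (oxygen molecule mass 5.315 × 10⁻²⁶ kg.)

λ = 8220 fm

KE = (3/2)k_BT = 1.5 × 1.381 × 10⁻²³ × 2950 = 6.111 × 10⁻²⁰ J.
p = √(2mKE) = √(2 × 5.315 × 10⁻²⁶ × 6.111 × 10⁻²⁰) = 8.060 × 10⁻²³ kg·m/s.
λ = h/p = 8.22 × 10⁻¹² m = 8220 fm.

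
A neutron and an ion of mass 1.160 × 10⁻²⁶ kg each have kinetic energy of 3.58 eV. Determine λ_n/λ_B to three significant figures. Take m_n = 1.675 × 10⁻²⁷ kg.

At fixed KE, p = √(2mKE) so λ = h/p ∝ 1/√m.
λ_n/λ_B = √(m_B/m_n) = √(1.160 × 10⁻²⁶/1.675 × 10⁻²⁷) = √(6.925) = 2.63.

λ_n/λ_B = 2.63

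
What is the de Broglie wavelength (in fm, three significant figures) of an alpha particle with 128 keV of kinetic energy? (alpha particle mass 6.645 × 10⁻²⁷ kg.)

KE = 128 keV = 2.051 × 10⁻¹⁴ J.
p = √(2mKE) = √(2 × 6.645 × 10⁻²⁷ × 2.051 × 10⁻¹⁴) = 1.651 × 10⁻²⁰ kg·m/s.
λ = h/p = 6.626 × 10⁻³⁴ / 1.651 × 10⁻²⁰ = 4.01 × 10⁻¹⁴ m = 40.1 fm.

λ = 40.1 fm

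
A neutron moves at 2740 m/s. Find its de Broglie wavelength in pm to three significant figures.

λ = 144 pm

p = mv = 1.675 × 10⁻²⁷ × 2740 = 4.590 × 10⁻²⁴ kg·m/s.
λ = h/p = 6.626 × 10⁻³⁴ / 4.590 × 10⁻²⁴ = 1.44 × 10⁻¹⁰ m = 144 pm.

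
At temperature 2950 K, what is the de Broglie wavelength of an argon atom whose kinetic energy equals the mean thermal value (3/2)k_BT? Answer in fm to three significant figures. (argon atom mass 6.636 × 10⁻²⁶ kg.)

KE = (3/2)k_BT = 1.5 × 1.381 × 10⁻²³ × 2950 = 6.111 × 10⁻²⁰ J.
p = √(2mKE) = √(2 × 6.636 × 10⁻²⁶ × 6.111 × 10⁻²⁰) = 9.006 × 10⁻²³ kg·m/s.
λ = h/p = 7.36 × 10⁻¹² m = 7360 fm.

λ = 7360 fm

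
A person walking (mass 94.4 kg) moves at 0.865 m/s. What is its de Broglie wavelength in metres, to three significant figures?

λ = 8.11 × 10⁻³⁶ m

p = mv = 94.4 × 0.865 = 8.166 × 10¹ kg·m/s.
λ = h/p = 6.626 × 10⁻³⁴ / 8.166 × 10¹ = 8.11 × 10⁻³⁶ m.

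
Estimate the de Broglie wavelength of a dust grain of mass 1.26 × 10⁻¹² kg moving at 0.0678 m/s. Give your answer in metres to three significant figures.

λ = 7.76 × 10⁻²¹ m

p = mv = 1.26 × 10⁻¹² × 0.0678 = 8.543 × 10⁻¹⁴ kg·m/s.
λ = h/p = 6.626 × 10⁻³⁴ / 8.543 × 10⁻¹⁴ = 7.76 × 10⁻²¹ m.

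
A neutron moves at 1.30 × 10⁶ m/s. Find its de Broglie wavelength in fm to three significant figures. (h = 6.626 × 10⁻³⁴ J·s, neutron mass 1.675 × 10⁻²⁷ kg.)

λ = 304 fm

p = mv = 1.675 × 10⁻²⁷ × 1.30 × 10⁶ = 2.177 × 10⁻²¹ kg·m/s.
λ = h/p = 6.626 × 10⁻³⁴ / 2.177 × 10⁻²¹ = 3.04 × 10⁻¹³ m = 304 fm.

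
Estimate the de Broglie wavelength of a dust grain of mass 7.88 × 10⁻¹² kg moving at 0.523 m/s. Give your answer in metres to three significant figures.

λ = 1.61 × 10⁻²² m

p = mv = 7.88 × 10⁻¹² × 0.523 = 4.121 × 10⁻¹² kg·m/s.
λ = h/p = 6.626 × 10⁻³⁴ / 4.121 × 10⁻¹² = 1.61 × 10⁻²² m.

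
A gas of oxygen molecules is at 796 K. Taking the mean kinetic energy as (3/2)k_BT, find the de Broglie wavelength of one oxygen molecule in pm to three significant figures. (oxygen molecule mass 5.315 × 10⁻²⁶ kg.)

KE = (3/2)k_BT = 1.5 × 1.381 × 10⁻²³ × 796 = 1.649 × 10⁻²⁰ J.
p = √(2mKE) = √(2 × 5.315 × 10⁻²⁶ × 1.649 × 10⁻²⁰) = 4.187 × 10⁻²³ kg·m/s.
λ = h/p = 1.58 × 10⁻¹¹ m = 15.8 pm.

λ = 15.8 pm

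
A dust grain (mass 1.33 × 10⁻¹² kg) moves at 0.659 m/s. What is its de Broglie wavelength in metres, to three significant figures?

λ = 7.56 × 10⁻²² m

p = mv = 1.33 × 10⁻¹² × 0.659 = 8.765 × 10⁻¹³ kg·m/s.
λ = h/p = 6.626 × 10⁻³⁴ / 8.765 × 10⁻¹³ = 7.56 × 10⁻²² m.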